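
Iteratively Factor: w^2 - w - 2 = (w + 1)*(w - 2)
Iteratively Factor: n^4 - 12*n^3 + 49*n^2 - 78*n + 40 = (n - 5)*(n^3 - 7*n^2 + 14*n - 8) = (n - 5)*(n - 4)*(n^2 - 3*n + 2) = (n - 5)*(n - 4)*(n - 2)*(n - 1)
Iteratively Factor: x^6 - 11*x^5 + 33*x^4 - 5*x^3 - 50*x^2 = (x)*(x^5 - 11*x^4 + 33*x^3 - 5*x^2 - 50*x) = x^2*(x^4 - 11*x^3 + 33*x^2 - 5*x - 50) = x^2*(x - 5)*(x^3 - 6*x^2 + 3*x + 10) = x^2*(x - 5)*(x - 2)*(x^2 - 4*x - 5) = x^2*(x - 5)*(x - 2)*(x + 1)*(x - 5)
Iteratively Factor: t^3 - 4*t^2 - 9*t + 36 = (t - 3)*(t^2 - t - 12) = (t - 3)*(t + 3)*(t - 4)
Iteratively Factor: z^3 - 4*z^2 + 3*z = (z - 3)*(z^2 - z) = (z - 3)*(z - 1)*(z)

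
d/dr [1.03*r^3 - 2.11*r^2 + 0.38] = r*(3.09*r - 4.22)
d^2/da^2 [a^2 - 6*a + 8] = 2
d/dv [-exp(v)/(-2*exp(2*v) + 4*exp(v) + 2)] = -(exp(2*v) + 1)*exp(v)/(2*exp(4*v) - 8*exp(3*v) + 4*exp(2*v) + 8*exp(v) + 2)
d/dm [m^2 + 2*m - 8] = 2*m + 2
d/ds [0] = 0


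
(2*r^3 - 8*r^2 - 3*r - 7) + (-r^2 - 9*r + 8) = 2*r^3 - 9*r^2 - 12*r + 1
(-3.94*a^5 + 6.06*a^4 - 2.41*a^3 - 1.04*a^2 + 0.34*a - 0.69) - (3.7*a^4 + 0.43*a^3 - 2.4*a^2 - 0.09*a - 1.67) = -3.94*a^5 + 2.36*a^4 - 2.84*a^3 + 1.36*a^2 + 0.43*a + 0.98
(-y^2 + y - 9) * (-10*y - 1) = 10*y^3 - 9*y^2 + 89*y + 9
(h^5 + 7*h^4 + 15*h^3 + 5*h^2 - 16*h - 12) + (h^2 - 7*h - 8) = h^5 + 7*h^4 + 15*h^3 + 6*h^2 - 23*h - 20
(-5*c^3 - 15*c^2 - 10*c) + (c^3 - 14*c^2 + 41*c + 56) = -4*c^3 - 29*c^2 + 31*c + 56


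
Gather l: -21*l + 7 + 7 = 14 - 21*l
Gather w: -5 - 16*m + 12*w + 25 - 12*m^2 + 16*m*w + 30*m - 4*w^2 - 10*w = -12*m^2 + 14*m - 4*w^2 + w*(16*m + 2) + 20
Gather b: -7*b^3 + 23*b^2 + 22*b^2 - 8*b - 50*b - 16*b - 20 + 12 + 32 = -7*b^3 + 45*b^2 - 74*b + 24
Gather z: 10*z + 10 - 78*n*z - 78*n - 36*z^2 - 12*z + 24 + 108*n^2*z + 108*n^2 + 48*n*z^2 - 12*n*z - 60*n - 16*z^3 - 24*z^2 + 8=108*n^2 - 138*n - 16*z^3 + z^2*(48*n - 60) + z*(108*n^2 - 90*n - 2) + 42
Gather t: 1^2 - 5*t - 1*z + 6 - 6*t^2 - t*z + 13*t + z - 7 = -6*t^2 + t*(8 - z)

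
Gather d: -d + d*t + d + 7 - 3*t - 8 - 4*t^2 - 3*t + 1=d*t - 4*t^2 - 6*t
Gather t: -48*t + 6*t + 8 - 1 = 7 - 42*t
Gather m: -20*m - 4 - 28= -20*m - 32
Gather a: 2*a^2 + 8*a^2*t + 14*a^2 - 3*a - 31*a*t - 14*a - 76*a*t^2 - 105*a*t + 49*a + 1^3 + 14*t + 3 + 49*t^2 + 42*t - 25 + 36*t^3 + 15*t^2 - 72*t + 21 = a^2*(8*t + 16) + a*(-76*t^2 - 136*t + 32) + 36*t^3 + 64*t^2 - 16*t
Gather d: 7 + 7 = 14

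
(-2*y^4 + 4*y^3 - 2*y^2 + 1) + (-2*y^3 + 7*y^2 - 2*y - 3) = -2*y^4 + 2*y^3 + 5*y^2 - 2*y - 2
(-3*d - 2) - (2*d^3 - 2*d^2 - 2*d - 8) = -2*d^3 + 2*d^2 - d + 6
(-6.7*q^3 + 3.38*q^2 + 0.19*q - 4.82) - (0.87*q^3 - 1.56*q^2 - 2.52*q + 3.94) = -7.57*q^3 + 4.94*q^2 + 2.71*q - 8.76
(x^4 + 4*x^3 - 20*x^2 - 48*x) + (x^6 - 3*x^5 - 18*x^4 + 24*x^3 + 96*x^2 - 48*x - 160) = x^6 - 3*x^5 - 17*x^4 + 28*x^3 + 76*x^2 - 96*x - 160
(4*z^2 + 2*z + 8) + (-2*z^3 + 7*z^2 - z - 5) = -2*z^3 + 11*z^2 + z + 3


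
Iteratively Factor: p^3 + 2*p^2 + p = (p + 1)*(p^2 + p) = p*(p + 1)*(p + 1)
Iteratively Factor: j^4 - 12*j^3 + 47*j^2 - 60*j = (j - 3)*(j^3 - 9*j^2 + 20*j) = j*(j - 3)*(j^2 - 9*j + 20) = j*(j - 4)*(j - 3)*(j - 5)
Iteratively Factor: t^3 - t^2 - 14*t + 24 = (t + 4)*(t^2 - 5*t + 6) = (t - 2)*(t + 4)*(t - 3)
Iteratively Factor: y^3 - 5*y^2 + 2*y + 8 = (y - 2)*(y^2 - 3*y - 4) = (y - 4)*(y - 2)*(y + 1)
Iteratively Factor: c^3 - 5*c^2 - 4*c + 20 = (c - 2)*(c^2 - 3*c - 10) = (c - 5)*(c - 2)*(c + 2)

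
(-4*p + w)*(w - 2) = -4*p*w + 8*p + w^2 - 2*w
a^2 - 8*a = a*(a - 8)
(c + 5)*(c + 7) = c^2 + 12*c + 35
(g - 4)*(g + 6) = g^2 + 2*g - 24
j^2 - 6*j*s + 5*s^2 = (j - 5*s)*(j - s)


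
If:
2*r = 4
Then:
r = 2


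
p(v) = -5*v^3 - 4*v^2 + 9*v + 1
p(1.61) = -15.74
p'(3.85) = -244.14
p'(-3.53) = -149.67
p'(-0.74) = 6.71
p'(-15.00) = -3246.00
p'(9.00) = -1278.00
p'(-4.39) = -244.96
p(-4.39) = 307.42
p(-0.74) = -5.82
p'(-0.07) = 9.49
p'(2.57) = -110.63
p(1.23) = -3.29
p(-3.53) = 139.32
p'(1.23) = -23.53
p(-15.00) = 15841.00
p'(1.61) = -42.76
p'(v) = -15*v^2 - 8*v + 9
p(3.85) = -308.97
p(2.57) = -87.16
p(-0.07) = 0.35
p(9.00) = -3887.00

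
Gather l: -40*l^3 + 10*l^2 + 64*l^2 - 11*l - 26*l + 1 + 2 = -40*l^3 + 74*l^2 - 37*l + 3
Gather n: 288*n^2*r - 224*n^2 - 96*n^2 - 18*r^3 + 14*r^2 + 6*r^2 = n^2*(288*r - 320) - 18*r^3 + 20*r^2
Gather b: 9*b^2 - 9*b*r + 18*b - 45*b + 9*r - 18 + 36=9*b^2 + b*(-9*r - 27) + 9*r + 18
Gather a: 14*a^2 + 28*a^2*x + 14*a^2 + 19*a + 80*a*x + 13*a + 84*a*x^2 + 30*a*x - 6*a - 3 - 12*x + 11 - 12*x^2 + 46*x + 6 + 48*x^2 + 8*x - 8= a^2*(28*x + 28) + a*(84*x^2 + 110*x + 26) + 36*x^2 + 42*x + 6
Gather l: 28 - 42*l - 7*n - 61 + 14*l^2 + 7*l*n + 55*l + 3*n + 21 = 14*l^2 + l*(7*n + 13) - 4*n - 12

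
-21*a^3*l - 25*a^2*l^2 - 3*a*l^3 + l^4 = l*(-7*a + l)*(a + l)*(3*a + l)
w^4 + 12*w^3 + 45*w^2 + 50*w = w*(w + 2)*(w + 5)^2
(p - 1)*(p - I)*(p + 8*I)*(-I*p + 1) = -I*p^4 + 8*p^3 + I*p^3 - 8*p^2 - I*p^2 + 8*p + I*p - 8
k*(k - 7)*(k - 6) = k^3 - 13*k^2 + 42*k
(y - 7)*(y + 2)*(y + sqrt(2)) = y^3 - 5*y^2 + sqrt(2)*y^2 - 14*y - 5*sqrt(2)*y - 14*sqrt(2)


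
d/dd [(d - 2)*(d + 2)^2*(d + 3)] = 4*d^3 + 15*d^2 + 4*d - 20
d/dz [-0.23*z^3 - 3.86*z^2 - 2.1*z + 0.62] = -0.69*z^2 - 7.72*z - 2.1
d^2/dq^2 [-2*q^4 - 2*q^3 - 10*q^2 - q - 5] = -24*q^2 - 12*q - 20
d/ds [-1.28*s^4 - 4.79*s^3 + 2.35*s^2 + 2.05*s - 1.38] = -5.12*s^3 - 14.37*s^2 + 4.7*s + 2.05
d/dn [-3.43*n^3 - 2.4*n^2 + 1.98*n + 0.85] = -10.29*n^2 - 4.8*n + 1.98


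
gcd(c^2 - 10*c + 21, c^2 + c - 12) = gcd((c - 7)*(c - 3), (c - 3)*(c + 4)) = c - 3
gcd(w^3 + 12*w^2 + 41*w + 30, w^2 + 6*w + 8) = 1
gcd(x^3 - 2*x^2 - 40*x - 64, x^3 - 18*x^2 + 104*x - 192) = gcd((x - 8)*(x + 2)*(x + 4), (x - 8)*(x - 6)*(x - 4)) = x - 8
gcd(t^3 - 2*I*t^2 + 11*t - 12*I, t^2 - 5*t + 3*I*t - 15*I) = t + 3*I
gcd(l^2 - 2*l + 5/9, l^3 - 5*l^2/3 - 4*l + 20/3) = l - 5/3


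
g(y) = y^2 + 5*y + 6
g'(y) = 2*y + 5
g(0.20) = 7.04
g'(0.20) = 5.40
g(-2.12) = -0.11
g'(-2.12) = 0.76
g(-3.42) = 0.60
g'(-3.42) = -1.84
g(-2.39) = -0.24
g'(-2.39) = 0.22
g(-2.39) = -0.24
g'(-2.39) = 0.22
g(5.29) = 60.43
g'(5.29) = 15.58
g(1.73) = 17.64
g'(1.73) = 8.46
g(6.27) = 76.66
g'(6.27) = 17.54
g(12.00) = 210.00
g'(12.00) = 29.00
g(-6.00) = 12.00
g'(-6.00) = -7.00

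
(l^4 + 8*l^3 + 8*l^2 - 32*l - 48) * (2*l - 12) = 2*l^5 + 4*l^4 - 80*l^3 - 160*l^2 + 288*l + 576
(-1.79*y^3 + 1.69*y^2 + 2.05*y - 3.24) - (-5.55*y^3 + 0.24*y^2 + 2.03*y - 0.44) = 3.76*y^3 + 1.45*y^2 + 0.02*y - 2.8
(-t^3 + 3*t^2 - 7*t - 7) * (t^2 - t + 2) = -t^5 + 4*t^4 - 12*t^3 + 6*t^2 - 7*t - 14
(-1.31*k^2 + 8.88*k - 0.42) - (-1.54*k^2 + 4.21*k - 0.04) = 0.23*k^2 + 4.67*k - 0.38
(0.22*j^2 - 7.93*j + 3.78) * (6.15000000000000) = 1.353*j^2 - 48.7695*j + 23.247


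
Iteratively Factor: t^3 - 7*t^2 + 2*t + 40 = (t - 4)*(t^2 - 3*t - 10) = (t - 5)*(t - 4)*(t + 2)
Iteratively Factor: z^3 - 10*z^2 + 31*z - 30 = (z - 3)*(z^2 - 7*z + 10) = (z - 5)*(z - 3)*(z - 2)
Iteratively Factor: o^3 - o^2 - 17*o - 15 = (o + 1)*(o^2 - 2*o - 15) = (o + 1)*(o + 3)*(o - 5)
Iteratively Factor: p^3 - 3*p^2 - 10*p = (p - 5)*(p^2 + 2*p) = p*(p - 5)*(p + 2)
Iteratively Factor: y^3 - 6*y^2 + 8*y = (y - 4)*(y^2 - 2*y) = (y - 4)*(y - 2)*(y)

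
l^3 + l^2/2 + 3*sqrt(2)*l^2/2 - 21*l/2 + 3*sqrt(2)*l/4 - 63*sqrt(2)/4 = (l - 3)*(l + 7/2)*(l + 3*sqrt(2)/2)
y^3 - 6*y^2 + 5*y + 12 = (y - 4)*(y - 3)*(y + 1)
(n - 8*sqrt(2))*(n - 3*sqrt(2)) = n^2 - 11*sqrt(2)*n + 48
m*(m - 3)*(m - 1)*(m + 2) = m^4 - 2*m^3 - 5*m^2 + 6*m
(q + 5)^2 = q^2 + 10*q + 25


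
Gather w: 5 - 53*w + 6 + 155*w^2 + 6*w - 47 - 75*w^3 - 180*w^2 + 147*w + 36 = -75*w^3 - 25*w^2 + 100*w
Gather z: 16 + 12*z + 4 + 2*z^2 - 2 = 2*z^2 + 12*z + 18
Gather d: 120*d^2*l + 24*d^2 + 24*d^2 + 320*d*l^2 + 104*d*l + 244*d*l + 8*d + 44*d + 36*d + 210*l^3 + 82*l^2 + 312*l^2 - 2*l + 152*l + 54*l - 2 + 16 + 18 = d^2*(120*l + 48) + d*(320*l^2 + 348*l + 88) + 210*l^3 + 394*l^2 + 204*l + 32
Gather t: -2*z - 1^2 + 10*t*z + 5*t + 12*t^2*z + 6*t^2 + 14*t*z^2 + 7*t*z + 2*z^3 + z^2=t^2*(12*z + 6) + t*(14*z^2 + 17*z + 5) + 2*z^3 + z^2 - 2*z - 1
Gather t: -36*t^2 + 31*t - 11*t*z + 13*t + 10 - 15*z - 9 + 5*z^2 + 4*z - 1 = -36*t^2 + t*(44 - 11*z) + 5*z^2 - 11*z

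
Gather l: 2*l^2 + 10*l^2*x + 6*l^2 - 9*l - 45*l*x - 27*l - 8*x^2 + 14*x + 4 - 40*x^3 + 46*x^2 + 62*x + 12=l^2*(10*x + 8) + l*(-45*x - 36) - 40*x^3 + 38*x^2 + 76*x + 16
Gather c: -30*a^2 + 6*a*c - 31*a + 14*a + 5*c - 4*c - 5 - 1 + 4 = -30*a^2 - 17*a + c*(6*a + 1) - 2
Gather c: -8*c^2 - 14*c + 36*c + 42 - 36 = -8*c^2 + 22*c + 6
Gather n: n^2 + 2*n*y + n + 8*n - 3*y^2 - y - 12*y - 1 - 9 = n^2 + n*(2*y + 9) - 3*y^2 - 13*y - 10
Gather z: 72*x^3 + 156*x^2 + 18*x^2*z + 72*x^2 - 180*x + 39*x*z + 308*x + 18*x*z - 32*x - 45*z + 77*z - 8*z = 72*x^3 + 228*x^2 + 96*x + z*(18*x^2 + 57*x + 24)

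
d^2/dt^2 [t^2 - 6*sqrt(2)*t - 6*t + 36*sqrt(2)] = 2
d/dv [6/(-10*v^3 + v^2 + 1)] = 12*v*(15*v - 1)/(-10*v^3 + v^2 + 1)^2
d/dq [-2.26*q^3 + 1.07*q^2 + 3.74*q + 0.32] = -6.78*q^2 + 2.14*q + 3.74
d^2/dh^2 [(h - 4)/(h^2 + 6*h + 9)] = 2*(h - 18)/(h^4 + 12*h^3 + 54*h^2 + 108*h + 81)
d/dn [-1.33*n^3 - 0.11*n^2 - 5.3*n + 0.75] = -3.99*n^2 - 0.22*n - 5.3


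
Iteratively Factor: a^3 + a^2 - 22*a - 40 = (a + 4)*(a^2 - 3*a - 10) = (a + 2)*(a + 4)*(a - 5)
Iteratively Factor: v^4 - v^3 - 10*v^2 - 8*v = (v + 2)*(v^3 - 3*v^2 - 4*v) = v*(v + 2)*(v^2 - 3*v - 4) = v*(v + 1)*(v + 2)*(v - 4)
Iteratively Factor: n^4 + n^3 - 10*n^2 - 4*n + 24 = (n + 3)*(n^3 - 2*n^2 - 4*n + 8) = (n - 2)*(n + 3)*(n^2 - 4) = (n - 2)^2*(n + 3)*(n + 2)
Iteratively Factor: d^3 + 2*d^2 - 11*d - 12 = (d + 4)*(d^2 - 2*d - 3) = (d - 3)*(d + 4)*(d + 1)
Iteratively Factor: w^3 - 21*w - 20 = (w + 4)*(w^2 - 4*w - 5) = (w - 5)*(w + 4)*(w + 1)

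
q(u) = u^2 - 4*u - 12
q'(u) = 2*u - 4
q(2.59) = -15.65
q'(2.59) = 1.18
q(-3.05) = 9.50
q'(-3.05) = -10.10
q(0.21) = -12.80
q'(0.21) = -3.58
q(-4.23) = 22.81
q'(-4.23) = -12.46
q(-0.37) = -10.38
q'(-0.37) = -4.74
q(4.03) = -11.88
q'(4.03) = 4.06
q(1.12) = -15.23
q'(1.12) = -1.76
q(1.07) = -15.14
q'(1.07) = -1.86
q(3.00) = -15.00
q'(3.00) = 2.00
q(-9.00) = 105.00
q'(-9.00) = -22.00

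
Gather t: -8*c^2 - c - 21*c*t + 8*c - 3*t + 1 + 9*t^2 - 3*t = -8*c^2 + 7*c + 9*t^2 + t*(-21*c - 6) + 1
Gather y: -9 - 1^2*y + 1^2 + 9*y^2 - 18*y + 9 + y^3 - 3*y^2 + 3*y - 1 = y^3 + 6*y^2 - 16*y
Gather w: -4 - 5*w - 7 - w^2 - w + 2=-w^2 - 6*w - 9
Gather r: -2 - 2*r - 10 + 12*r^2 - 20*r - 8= 12*r^2 - 22*r - 20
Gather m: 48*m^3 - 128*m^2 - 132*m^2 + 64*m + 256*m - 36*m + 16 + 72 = 48*m^3 - 260*m^2 + 284*m + 88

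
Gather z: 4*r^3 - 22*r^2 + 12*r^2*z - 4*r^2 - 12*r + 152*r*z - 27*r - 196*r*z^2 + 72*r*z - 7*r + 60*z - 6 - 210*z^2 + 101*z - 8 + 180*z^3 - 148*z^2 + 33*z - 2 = 4*r^3 - 26*r^2 - 46*r + 180*z^3 + z^2*(-196*r - 358) + z*(12*r^2 + 224*r + 194) - 16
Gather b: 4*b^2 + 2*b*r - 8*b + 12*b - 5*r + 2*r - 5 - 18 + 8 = 4*b^2 + b*(2*r + 4) - 3*r - 15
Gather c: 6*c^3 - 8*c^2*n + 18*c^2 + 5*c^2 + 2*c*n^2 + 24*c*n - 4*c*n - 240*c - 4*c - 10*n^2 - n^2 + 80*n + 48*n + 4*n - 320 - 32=6*c^3 + c^2*(23 - 8*n) + c*(2*n^2 + 20*n - 244) - 11*n^2 + 132*n - 352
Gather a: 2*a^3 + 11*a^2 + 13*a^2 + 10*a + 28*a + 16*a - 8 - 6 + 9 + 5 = 2*a^3 + 24*a^2 + 54*a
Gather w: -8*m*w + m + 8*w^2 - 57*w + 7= m + 8*w^2 + w*(-8*m - 57) + 7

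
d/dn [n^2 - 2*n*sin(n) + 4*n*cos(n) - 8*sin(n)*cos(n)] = -4*n*sin(n) - 2*n*cos(n) + 2*n - 2*sin(n) + 4*cos(n) - 8*cos(2*n)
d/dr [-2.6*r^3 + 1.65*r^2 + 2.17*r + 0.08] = -7.8*r^2 + 3.3*r + 2.17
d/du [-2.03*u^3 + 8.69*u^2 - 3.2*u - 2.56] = -6.09*u^2 + 17.38*u - 3.2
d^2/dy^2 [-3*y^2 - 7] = -6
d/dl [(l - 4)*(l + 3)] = 2*l - 1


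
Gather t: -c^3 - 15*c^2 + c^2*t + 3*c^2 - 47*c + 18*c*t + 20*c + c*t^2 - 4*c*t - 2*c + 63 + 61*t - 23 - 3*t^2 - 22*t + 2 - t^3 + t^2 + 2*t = -c^3 - 12*c^2 - 29*c - t^3 + t^2*(c - 2) + t*(c^2 + 14*c + 41) + 42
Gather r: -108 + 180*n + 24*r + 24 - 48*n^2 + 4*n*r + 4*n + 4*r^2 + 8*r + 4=-48*n^2 + 184*n + 4*r^2 + r*(4*n + 32) - 80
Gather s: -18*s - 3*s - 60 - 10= -21*s - 70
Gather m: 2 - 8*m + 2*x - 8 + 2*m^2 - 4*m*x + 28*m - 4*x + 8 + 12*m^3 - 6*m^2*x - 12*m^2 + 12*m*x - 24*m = 12*m^3 + m^2*(-6*x - 10) + m*(8*x - 4) - 2*x + 2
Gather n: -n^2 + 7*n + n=-n^2 + 8*n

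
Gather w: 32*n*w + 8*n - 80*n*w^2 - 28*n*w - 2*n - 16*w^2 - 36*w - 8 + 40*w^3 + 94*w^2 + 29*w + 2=6*n + 40*w^3 + w^2*(78 - 80*n) + w*(4*n - 7) - 6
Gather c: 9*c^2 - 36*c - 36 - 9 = 9*c^2 - 36*c - 45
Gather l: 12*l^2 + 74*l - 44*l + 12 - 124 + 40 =12*l^2 + 30*l - 72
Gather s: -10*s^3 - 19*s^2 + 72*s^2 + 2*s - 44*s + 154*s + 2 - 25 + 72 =-10*s^3 + 53*s^2 + 112*s + 49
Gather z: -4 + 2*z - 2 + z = 3*z - 6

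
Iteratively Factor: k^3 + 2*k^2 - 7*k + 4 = (k - 1)*(k^2 + 3*k - 4) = (k - 1)*(k + 4)*(k - 1)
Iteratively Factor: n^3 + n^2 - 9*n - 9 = (n - 3)*(n^2 + 4*n + 3) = (n - 3)*(n + 3)*(n + 1)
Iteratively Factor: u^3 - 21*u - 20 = (u - 5)*(u^2 + 5*u + 4) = (u - 5)*(u + 4)*(u + 1)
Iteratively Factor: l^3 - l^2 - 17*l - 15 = (l + 1)*(l^2 - 2*l - 15) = (l + 1)*(l + 3)*(l - 5)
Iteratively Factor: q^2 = (q)*(q)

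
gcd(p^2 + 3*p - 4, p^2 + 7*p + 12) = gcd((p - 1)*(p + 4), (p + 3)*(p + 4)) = p + 4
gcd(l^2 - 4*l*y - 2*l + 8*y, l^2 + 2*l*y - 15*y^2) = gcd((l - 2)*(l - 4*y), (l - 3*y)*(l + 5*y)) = 1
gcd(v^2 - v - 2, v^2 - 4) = v - 2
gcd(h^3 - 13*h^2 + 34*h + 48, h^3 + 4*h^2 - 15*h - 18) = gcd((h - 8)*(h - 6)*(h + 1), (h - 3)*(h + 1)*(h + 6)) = h + 1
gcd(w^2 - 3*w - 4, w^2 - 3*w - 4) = w^2 - 3*w - 4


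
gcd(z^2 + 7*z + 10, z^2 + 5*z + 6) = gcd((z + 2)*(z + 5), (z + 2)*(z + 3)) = z + 2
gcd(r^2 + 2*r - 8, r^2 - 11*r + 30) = 1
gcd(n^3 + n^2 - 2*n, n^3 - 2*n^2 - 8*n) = n^2 + 2*n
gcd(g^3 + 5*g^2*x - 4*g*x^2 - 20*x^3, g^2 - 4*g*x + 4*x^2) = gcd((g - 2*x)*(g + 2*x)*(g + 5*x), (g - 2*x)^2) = -g + 2*x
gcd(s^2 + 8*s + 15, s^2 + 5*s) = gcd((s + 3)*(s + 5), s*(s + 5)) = s + 5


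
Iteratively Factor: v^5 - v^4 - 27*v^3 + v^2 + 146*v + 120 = (v + 1)*(v^4 - 2*v^3 - 25*v^2 + 26*v + 120) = (v - 3)*(v + 1)*(v^3 + v^2 - 22*v - 40) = (v - 3)*(v + 1)*(v + 2)*(v^2 - v - 20) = (v - 3)*(v + 1)*(v + 2)*(v + 4)*(v - 5)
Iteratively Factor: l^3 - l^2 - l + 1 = (l - 1)*(l^2 - 1) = (l - 1)^2*(l + 1)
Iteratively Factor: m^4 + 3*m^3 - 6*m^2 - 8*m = (m + 4)*(m^3 - m^2 - 2*m) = (m - 2)*(m + 4)*(m^2 + m) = (m - 2)*(m + 1)*(m + 4)*(m)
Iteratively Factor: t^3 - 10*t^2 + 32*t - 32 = (t - 4)*(t^2 - 6*t + 8) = (t - 4)^2*(t - 2)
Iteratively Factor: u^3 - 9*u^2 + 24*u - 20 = (u - 2)*(u^2 - 7*u + 10) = (u - 5)*(u - 2)*(u - 2)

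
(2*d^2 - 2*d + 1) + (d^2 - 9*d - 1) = 3*d^2 - 11*d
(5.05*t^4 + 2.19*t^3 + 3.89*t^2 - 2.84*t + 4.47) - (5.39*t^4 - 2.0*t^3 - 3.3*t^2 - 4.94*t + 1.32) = -0.34*t^4 + 4.19*t^3 + 7.19*t^2 + 2.1*t + 3.15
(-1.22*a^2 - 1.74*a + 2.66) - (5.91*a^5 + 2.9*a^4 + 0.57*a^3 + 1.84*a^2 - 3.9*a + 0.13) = -5.91*a^5 - 2.9*a^4 - 0.57*a^3 - 3.06*a^2 + 2.16*a + 2.53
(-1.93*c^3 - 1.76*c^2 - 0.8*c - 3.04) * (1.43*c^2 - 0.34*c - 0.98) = -2.7599*c^5 - 1.8606*c^4 + 1.3458*c^3 - 2.3504*c^2 + 1.8176*c + 2.9792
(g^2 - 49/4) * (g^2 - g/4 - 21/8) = g^4 - g^3/4 - 119*g^2/8 + 49*g/16 + 1029/32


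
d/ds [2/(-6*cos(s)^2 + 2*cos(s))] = (sin(s)/cos(s)^2 - 6*tan(s))/(3*cos(s) - 1)^2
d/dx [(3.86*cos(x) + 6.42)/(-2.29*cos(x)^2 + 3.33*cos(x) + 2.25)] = (-8.8394*cos(x)^2 - 29.4036*cos(x) + 12.6936)*sin(x)/(5.2441*cos(x)^4 - 15.2514*cos(x)^3 + 0.783900000000001*cos(x)^2 + 14.985*cos(x) + 5.0625)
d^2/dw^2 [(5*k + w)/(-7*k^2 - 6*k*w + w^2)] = 2*((k - 3*w)*(7*k^2 + 6*k*w - w^2) - 4*(3*k - w)^2*(5*k + w))/(7*k^2 + 6*k*w - w^2)^3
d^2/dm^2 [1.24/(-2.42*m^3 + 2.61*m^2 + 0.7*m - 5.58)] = ((18.0048*m - 6.4728)*(2.42*m^3 - 2.61*m^2 - 0.7*m + 5.58) - 1.24*(-14.52*m^2 + 10.44*m + 1.4)*(-7.26*m^2 + 5.22*m + 0.7))/(2.42*m^3 - 2.61*m^2 - 0.7*m + 5.58)^3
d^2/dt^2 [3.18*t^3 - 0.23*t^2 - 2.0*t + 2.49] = 19.08*t - 0.46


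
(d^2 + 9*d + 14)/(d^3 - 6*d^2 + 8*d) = (d^2 + 9*d + 14)/(d*(d^2 - 6*d + 8))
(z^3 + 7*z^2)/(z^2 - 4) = z^2*(z + 7)/(z^2 - 4)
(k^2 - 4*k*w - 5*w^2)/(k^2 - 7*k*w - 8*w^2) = (-k + 5*w)/(-k + 8*w)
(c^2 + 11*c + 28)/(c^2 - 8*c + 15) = (c^2 + 11*c + 28)/(c^2 - 8*c + 15)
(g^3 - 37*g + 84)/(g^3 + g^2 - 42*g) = (g^2 - 7*g + 12)/(g*(g - 6))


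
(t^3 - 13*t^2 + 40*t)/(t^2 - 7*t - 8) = t*(t - 5)/(t + 1)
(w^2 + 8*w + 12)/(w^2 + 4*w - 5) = (w^2 + 8*w + 12)/(w^2 + 4*w - 5)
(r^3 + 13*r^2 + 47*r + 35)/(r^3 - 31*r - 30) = (r + 7)/(r - 6)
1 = 1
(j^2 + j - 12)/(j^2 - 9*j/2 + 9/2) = 2*(j + 4)/(2*j - 3)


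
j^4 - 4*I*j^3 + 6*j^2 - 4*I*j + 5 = (j - 5*I)*(j - I)*(j + I)^2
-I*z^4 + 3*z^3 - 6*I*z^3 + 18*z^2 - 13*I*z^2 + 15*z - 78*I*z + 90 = (z + 6)*(z - 3*I)*(z + 5*I)*(-I*z + 1)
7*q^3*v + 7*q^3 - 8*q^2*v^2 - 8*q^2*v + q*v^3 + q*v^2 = (-7*q + v)*(-q + v)*(q*v + q)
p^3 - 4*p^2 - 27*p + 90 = (p - 6)*(p - 3)*(p + 5)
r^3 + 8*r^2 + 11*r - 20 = (r - 1)*(r + 4)*(r + 5)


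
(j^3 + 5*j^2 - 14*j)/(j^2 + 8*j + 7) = j*(j - 2)/(j + 1)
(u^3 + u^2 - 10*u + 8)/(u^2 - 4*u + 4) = (u^2 + 3*u - 4)/(u - 2)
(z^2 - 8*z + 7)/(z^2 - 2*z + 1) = (z - 7)/(z - 1)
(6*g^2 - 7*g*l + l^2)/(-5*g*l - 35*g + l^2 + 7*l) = (-6*g^2 + 7*g*l - l^2)/(5*g*l + 35*g - l^2 - 7*l)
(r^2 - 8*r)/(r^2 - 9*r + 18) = r*(r - 8)/(r^2 - 9*r + 18)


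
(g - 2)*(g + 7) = g^2 + 5*g - 14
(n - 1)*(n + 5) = n^2 + 4*n - 5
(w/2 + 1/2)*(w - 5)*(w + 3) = w^3/2 - w^2/2 - 17*w/2 - 15/2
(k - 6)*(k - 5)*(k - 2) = k^3 - 13*k^2 + 52*k - 60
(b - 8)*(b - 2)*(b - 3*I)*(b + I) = b^4 - 10*b^3 - 2*I*b^3 + 19*b^2 + 20*I*b^2 - 30*b - 32*I*b + 48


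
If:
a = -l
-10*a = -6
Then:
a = 3/5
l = -3/5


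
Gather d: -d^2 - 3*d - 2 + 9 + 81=-d^2 - 3*d + 88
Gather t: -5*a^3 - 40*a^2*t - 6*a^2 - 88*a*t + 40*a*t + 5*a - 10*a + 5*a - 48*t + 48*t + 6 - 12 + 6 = -5*a^3 - 6*a^2 + t*(-40*a^2 - 48*a)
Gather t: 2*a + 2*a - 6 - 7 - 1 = 4*a - 14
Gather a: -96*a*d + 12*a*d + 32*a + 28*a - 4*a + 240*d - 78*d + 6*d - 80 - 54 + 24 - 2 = a*(56 - 84*d) + 168*d - 112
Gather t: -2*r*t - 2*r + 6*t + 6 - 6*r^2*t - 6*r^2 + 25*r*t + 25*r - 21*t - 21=-6*r^2 + 23*r + t*(-6*r^2 + 23*r - 15) - 15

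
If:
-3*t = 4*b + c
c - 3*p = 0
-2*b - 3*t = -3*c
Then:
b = -6*t/7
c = 3*t/7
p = t/7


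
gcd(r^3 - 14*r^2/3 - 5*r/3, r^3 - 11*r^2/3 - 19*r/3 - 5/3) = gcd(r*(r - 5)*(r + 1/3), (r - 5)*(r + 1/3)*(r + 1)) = r^2 - 14*r/3 - 5/3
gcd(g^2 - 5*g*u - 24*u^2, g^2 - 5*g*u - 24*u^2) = -g^2 + 5*g*u + 24*u^2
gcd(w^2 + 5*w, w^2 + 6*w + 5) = w + 5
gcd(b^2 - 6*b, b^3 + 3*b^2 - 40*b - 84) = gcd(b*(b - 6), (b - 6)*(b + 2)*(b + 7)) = b - 6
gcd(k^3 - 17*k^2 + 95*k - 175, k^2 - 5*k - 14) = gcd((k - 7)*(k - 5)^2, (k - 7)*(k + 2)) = k - 7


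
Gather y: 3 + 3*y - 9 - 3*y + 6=0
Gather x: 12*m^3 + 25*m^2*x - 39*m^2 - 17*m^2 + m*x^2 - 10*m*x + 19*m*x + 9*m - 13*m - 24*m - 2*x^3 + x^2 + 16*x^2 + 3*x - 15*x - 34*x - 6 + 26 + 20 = 12*m^3 - 56*m^2 - 28*m - 2*x^3 + x^2*(m + 17) + x*(25*m^2 + 9*m - 46) + 40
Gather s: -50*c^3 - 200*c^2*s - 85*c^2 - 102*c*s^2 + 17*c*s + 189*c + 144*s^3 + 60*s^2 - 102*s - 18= -50*c^3 - 85*c^2 + 189*c + 144*s^3 + s^2*(60 - 102*c) + s*(-200*c^2 + 17*c - 102) - 18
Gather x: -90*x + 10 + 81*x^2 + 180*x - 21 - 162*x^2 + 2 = -81*x^2 + 90*x - 9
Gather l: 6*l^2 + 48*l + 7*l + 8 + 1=6*l^2 + 55*l + 9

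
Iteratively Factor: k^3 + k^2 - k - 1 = (k + 1)*(k^2 - 1) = (k + 1)^2*(k - 1)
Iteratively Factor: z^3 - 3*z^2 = (z)*(z^2 - 3*z) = z*(z - 3)*(z)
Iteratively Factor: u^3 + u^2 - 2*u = (u + 2)*(u^2 - u) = (u - 1)*(u + 2)*(u)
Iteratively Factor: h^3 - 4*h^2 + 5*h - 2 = (h - 2)*(h^2 - 2*h + 1) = (h - 2)*(h - 1)*(h - 1)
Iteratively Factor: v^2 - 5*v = (v)*(v - 5)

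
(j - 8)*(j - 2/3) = j^2 - 26*j/3 + 16/3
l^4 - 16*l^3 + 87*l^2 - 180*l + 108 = (l - 6)^2*(l - 3)*(l - 1)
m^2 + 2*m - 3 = (m - 1)*(m + 3)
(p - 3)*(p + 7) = p^2 + 4*p - 21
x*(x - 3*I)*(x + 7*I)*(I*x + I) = I*x^4 - 4*x^3 + I*x^3 - 4*x^2 + 21*I*x^2 + 21*I*x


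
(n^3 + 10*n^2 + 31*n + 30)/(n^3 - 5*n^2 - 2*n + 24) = (n^2 + 8*n + 15)/(n^2 - 7*n + 12)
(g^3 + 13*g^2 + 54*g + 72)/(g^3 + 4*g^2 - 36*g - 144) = (g + 3)/(g - 6)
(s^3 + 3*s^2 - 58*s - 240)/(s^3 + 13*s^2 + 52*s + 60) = (s - 8)/(s + 2)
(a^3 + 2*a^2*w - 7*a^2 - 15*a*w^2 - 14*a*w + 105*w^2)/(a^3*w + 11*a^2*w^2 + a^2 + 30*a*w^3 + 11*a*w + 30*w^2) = (a^2 - 3*a*w - 7*a + 21*w)/(a^2*w + 6*a*w^2 + a + 6*w)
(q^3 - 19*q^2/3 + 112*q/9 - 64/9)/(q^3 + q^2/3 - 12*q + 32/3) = (q - 8/3)/(q + 4)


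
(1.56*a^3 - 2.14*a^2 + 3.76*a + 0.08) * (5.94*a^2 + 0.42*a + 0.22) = 9.2664*a^5 - 12.0564*a^4 + 21.7788*a^3 + 1.5836*a^2 + 0.8608*a + 0.0176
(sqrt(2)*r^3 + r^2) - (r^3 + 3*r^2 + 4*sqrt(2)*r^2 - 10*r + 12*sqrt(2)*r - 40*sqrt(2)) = -r^3 + sqrt(2)*r^3 - 4*sqrt(2)*r^2 - 2*r^2 - 12*sqrt(2)*r + 10*r + 40*sqrt(2)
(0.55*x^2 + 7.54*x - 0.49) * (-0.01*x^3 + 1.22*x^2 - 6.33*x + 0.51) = -0.0055*x^5 + 0.5956*x^4 + 5.7222*x^3 - 48.0455*x^2 + 6.9471*x - 0.2499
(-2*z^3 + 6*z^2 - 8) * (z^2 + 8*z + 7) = -2*z^5 - 10*z^4 + 34*z^3 + 34*z^2 - 64*z - 56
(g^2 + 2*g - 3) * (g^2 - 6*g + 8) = g^4 - 4*g^3 - 7*g^2 + 34*g - 24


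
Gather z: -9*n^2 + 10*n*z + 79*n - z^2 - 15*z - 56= -9*n^2 + 79*n - z^2 + z*(10*n - 15) - 56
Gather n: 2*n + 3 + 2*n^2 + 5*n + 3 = 2*n^2 + 7*n + 6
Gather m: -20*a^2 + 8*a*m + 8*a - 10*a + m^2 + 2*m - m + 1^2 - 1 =-20*a^2 - 2*a + m^2 + m*(8*a + 1)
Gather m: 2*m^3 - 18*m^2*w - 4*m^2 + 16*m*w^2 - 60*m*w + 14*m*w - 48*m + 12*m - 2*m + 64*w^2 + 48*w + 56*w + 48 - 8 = 2*m^3 + m^2*(-18*w - 4) + m*(16*w^2 - 46*w - 38) + 64*w^2 + 104*w + 40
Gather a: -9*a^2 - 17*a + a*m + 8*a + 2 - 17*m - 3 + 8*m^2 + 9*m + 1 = -9*a^2 + a*(m - 9) + 8*m^2 - 8*m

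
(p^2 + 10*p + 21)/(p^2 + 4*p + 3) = (p + 7)/(p + 1)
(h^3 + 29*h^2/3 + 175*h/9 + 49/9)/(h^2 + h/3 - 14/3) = (3*h^2 + 22*h + 7)/(3*(h - 2))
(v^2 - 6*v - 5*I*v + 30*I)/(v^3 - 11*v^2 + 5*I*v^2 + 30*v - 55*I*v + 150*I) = (v - 5*I)/(v^2 + 5*v*(-1 + I) - 25*I)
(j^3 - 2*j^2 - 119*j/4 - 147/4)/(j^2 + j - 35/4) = (2*j^2 - 11*j - 21)/(2*j - 5)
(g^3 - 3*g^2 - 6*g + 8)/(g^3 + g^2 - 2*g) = (g - 4)/g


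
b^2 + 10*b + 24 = (b + 4)*(b + 6)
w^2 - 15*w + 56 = (w - 8)*(w - 7)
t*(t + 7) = t^2 + 7*t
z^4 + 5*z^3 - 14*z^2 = z^2*(z - 2)*(z + 7)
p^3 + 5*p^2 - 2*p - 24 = (p - 2)*(p + 3)*(p + 4)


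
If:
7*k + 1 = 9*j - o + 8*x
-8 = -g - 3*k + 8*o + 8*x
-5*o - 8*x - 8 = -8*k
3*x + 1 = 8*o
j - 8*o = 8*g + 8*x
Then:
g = 36003/39895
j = 7088/7979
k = 129/505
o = -4984/39895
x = -26589/39895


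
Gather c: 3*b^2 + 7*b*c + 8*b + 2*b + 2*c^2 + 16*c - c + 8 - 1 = 3*b^2 + 10*b + 2*c^2 + c*(7*b + 15) + 7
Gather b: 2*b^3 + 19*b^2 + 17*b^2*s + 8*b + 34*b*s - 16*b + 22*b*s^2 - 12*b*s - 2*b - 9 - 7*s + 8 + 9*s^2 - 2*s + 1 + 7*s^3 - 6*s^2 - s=2*b^3 + b^2*(17*s + 19) + b*(22*s^2 + 22*s - 10) + 7*s^3 + 3*s^2 - 10*s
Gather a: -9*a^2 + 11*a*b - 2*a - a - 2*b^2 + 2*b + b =-9*a^2 + a*(11*b - 3) - 2*b^2 + 3*b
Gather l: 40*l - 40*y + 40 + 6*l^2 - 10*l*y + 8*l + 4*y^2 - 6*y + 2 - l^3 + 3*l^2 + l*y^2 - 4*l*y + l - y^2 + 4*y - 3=-l^3 + 9*l^2 + l*(y^2 - 14*y + 49) + 3*y^2 - 42*y + 39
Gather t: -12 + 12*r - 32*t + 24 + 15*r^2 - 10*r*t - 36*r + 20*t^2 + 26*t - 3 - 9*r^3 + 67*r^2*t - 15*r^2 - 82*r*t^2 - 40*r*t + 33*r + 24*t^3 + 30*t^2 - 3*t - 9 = -9*r^3 + 9*r + 24*t^3 + t^2*(50 - 82*r) + t*(67*r^2 - 50*r - 9)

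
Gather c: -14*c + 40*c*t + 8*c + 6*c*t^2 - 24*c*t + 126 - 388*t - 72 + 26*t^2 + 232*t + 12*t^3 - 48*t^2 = c*(6*t^2 + 16*t - 6) + 12*t^3 - 22*t^2 - 156*t + 54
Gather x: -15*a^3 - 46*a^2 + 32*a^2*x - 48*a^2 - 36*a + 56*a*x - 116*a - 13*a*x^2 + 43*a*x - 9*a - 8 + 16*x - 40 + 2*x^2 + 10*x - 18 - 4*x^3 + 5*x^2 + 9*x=-15*a^3 - 94*a^2 - 161*a - 4*x^3 + x^2*(7 - 13*a) + x*(32*a^2 + 99*a + 35) - 66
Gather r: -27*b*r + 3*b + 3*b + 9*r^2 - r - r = 6*b + 9*r^2 + r*(-27*b - 2)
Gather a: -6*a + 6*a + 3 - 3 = 0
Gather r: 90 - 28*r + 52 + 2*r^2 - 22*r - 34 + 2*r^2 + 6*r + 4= 4*r^2 - 44*r + 112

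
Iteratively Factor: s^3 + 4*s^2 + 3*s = (s + 3)*(s^2 + s) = (s + 1)*(s + 3)*(s)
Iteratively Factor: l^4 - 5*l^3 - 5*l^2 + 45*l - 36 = (l - 1)*(l^3 - 4*l^2 - 9*l + 36) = (l - 3)*(l - 1)*(l^2 - l - 12) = (l - 3)*(l - 1)*(l + 3)*(l - 4)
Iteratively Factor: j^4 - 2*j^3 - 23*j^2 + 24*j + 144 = (j + 3)*(j^3 - 5*j^2 - 8*j + 48) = (j - 4)*(j + 3)*(j^2 - j - 12) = (j - 4)^2*(j + 3)*(j + 3)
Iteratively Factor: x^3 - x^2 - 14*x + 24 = (x - 3)*(x^2 + 2*x - 8) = (x - 3)*(x - 2)*(x + 4)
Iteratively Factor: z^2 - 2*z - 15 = (z + 3)*(z - 5)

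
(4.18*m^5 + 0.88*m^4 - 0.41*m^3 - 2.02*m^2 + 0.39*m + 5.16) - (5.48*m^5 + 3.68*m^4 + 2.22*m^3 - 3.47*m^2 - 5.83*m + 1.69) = -1.3*m^5 - 2.8*m^4 - 2.63*m^3 + 1.45*m^2 + 6.22*m + 3.47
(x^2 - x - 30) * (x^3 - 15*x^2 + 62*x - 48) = x^5 - 16*x^4 + 47*x^3 + 340*x^2 - 1812*x + 1440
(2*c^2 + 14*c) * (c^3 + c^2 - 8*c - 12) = 2*c^5 + 16*c^4 - 2*c^3 - 136*c^2 - 168*c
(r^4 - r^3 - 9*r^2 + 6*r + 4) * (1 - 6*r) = -6*r^5 + 7*r^4 + 53*r^3 - 45*r^2 - 18*r + 4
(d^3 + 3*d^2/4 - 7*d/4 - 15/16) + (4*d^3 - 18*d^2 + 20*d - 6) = 5*d^3 - 69*d^2/4 + 73*d/4 - 111/16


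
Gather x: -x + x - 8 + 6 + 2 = 0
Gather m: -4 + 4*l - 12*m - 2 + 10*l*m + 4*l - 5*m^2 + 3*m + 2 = 8*l - 5*m^2 + m*(10*l - 9) - 4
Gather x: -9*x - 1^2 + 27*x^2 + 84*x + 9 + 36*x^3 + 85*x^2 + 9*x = 36*x^3 + 112*x^2 + 84*x + 8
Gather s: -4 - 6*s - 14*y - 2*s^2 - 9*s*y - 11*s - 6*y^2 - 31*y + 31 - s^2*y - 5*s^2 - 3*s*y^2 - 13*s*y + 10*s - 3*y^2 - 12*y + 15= s^2*(-y - 7) + s*(-3*y^2 - 22*y - 7) - 9*y^2 - 57*y + 42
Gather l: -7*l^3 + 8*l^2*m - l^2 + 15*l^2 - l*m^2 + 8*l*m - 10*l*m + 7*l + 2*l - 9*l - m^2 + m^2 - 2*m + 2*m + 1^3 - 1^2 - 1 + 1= -7*l^3 + l^2*(8*m + 14) + l*(-m^2 - 2*m)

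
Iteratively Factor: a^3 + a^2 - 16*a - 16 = (a + 1)*(a^2 - 16) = (a + 1)*(a + 4)*(a - 4)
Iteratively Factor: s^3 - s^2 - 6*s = (s - 3)*(s^2 + 2*s) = s*(s - 3)*(s + 2)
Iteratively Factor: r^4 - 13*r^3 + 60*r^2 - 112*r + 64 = (r - 4)*(r^3 - 9*r^2 + 24*r - 16) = (r - 4)^2*(r^2 - 5*r + 4) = (r - 4)^3*(r - 1)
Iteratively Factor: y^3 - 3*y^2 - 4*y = (y + 1)*(y^2 - 4*y) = (y - 4)*(y + 1)*(y)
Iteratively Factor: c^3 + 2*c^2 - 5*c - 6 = (c + 1)*(c^2 + c - 6) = (c + 1)*(c + 3)*(c - 2)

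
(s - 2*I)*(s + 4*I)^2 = s^3 + 6*I*s^2 + 32*I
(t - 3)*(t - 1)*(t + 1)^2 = t^4 - 2*t^3 - 4*t^2 + 2*t + 3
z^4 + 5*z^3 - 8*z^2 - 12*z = z*(z - 2)*(z + 1)*(z + 6)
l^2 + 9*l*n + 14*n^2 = (l + 2*n)*(l + 7*n)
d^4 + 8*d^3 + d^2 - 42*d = d*(d - 2)*(d + 3)*(d + 7)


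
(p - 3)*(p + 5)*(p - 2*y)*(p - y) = p^4 - 3*p^3*y + 2*p^3 + 2*p^2*y^2 - 6*p^2*y - 15*p^2 + 4*p*y^2 + 45*p*y - 30*y^2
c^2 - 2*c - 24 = (c - 6)*(c + 4)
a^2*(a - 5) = a^3 - 5*a^2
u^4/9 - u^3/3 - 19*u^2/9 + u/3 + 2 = (u/3 + 1/3)*(u/3 + 1)*(u - 6)*(u - 1)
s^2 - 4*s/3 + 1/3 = (s - 1)*(s - 1/3)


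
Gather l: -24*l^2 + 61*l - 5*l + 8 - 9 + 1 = -24*l^2 + 56*l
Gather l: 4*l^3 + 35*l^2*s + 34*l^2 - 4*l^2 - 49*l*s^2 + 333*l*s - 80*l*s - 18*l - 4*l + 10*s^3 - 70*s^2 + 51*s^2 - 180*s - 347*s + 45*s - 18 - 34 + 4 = 4*l^3 + l^2*(35*s + 30) + l*(-49*s^2 + 253*s - 22) + 10*s^3 - 19*s^2 - 482*s - 48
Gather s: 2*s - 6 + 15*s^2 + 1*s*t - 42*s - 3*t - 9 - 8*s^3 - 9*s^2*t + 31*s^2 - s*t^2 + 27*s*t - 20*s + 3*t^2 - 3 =-8*s^3 + s^2*(46 - 9*t) + s*(-t^2 + 28*t - 60) + 3*t^2 - 3*t - 18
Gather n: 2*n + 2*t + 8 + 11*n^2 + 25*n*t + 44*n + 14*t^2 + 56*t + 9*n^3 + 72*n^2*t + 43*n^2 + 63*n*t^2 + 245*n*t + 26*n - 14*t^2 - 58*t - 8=9*n^3 + n^2*(72*t + 54) + n*(63*t^2 + 270*t + 72)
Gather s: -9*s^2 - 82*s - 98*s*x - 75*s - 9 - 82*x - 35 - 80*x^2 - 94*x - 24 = -9*s^2 + s*(-98*x - 157) - 80*x^2 - 176*x - 68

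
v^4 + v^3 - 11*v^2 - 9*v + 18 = (v - 3)*(v - 1)*(v + 2)*(v + 3)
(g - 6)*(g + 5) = g^2 - g - 30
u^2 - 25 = (u - 5)*(u + 5)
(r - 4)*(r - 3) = r^2 - 7*r + 12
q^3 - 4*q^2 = q^2*(q - 4)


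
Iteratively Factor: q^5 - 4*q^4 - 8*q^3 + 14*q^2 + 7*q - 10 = (q - 1)*(q^4 - 3*q^3 - 11*q^2 + 3*q + 10) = (q - 1)*(q + 2)*(q^3 - 5*q^2 - q + 5) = (q - 5)*(q - 1)*(q + 2)*(q^2 - 1) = (q - 5)*(q - 1)^2*(q + 2)*(q + 1)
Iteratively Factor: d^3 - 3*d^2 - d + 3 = (d - 1)*(d^2 - 2*d - 3) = (d - 1)*(d + 1)*(d - 3)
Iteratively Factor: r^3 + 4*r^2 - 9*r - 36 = (r + 4)*(r^2 - 9) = (r + 3)*(r + 4)*(r - 3)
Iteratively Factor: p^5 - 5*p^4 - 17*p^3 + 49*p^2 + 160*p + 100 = (p + 1)*(p^4 - 6*p^3 - 11*p^2 + 60*p + 100) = (p + 1)*(p + 2)*(p^3 - 8*p^2 + 5*p + 50) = (p - 5)*(p + 1)*(p + 2)*(p^2 - 3*p - 10) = (p - 5)*(p + 1)*(p + 2)^2*(p - 5)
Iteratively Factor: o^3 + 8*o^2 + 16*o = (o + 4)*(o^2 + 4*o) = (o + 4)^2*(o)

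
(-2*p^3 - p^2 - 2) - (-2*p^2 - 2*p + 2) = -2*p^3 + p^2 + 2*p - 4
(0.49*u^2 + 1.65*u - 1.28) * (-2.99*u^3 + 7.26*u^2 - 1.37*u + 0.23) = -1.4651*u^5 - 1.3761*u^4 + 15.1349*u^3 - 11.4406*u^2 + 2.1331*u - 0.2944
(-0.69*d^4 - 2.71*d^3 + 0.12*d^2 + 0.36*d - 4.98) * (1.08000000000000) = -0.7452*d^4 - 2.9268*d^3 + 0.1296*d^2 + 0.3888*d - 5.3784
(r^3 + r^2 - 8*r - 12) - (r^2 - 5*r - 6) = r^3 - 3*r - 6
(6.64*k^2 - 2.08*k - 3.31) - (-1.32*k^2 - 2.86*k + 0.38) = 7.96*k^2 + 0.78*k - 3.69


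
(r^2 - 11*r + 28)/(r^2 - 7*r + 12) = (r - 7)/(r - 3)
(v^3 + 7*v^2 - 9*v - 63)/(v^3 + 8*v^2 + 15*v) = (v^2 + 4*v - 21)/(v*(v + 5))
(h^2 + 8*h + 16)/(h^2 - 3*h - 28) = (h + 4)/(h - 7)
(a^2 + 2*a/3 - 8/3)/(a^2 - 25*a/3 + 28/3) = (a + 2)/(a - 7)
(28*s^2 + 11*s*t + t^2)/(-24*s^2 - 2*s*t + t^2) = (-7*s - t)/(6*s - t)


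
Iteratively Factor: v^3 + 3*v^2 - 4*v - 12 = (v - 2)*(v^2 + 5*v + 6) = (v - 2)*(v + 3)*(v + 2)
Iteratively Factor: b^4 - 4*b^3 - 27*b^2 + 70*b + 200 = (b - 5)*(b^3 + b^2 - 22*b - 40) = (b - 5)^2*(b^2 + 6*b + 8) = (b - 5)^2*(b + 4)*(b + 2)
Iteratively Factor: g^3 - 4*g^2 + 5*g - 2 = (g - 2)*(g^2 - 2*g + 1) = (g - 2)*(g - 1)*(g - 1)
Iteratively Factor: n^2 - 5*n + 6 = (n - 2)*(n - 3)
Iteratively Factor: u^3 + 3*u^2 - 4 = (u - 1)*(u^2 + 4*u + 4) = (u - 1)*(u + 2)*(u + 2)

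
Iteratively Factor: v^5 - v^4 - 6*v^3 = (v - 3)*(v^4 + 2*v^3) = v*(v - 3)*(v^3 + 2*v^2) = v*(v - 3)*(v + 2)*(v^2) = v^2*(v - 3)*(v + 2)*(v)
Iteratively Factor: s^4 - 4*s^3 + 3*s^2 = (s - 3)*(s^3 - s^2) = (s - 3)*(s - 1)*(s^2) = s*(s - 3)*(s - 1)*(s)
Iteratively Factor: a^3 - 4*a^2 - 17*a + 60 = (a - 3)*(a^2 - a - 20) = (a - 3)*(a + 4)*(a - 5)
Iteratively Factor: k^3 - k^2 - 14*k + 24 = (k + 4)*(k^2 - 5*k + 6) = (k - 3)*(k + 4)*(k - 2)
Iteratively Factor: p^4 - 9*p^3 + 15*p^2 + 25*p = (p - 5)*(p^3 - 4*p^2 - 5*p) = (p - 5)*(p + 1)*(p^2 - 5*p) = p*(p - 5)*(p + 1)*(p - 5)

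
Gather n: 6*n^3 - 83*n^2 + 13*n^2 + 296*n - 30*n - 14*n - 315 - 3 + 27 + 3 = 6*n^3 - 70*n^2 + 252*n - 288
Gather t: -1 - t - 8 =-t - 9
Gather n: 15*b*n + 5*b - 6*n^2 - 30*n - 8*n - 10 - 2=5*b - 6*n^2 + n*(15*b - 38) - 12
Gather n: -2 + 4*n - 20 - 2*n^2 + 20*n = -2*n^2 + 24*n - 22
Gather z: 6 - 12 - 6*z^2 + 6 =-6*z^2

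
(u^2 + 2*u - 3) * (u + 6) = u^3 + 8*u^2 + 9*u - 18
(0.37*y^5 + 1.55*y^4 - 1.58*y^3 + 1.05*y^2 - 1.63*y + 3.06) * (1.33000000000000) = 0.4921*y^5 + 2.0615*y^4 - 2.1014*y^3 + 1.3965*y^2 - 2.1679*y + 4.0698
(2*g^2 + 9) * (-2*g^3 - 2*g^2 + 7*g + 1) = -4*g^5 - 4*g^4 - 4*g^3 - 16*g^2 + 63*g + 9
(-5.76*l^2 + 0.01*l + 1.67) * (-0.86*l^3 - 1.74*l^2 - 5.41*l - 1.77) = 4.9536*l^5 + 10.0138*l^4 + 29.708*l^3 + 7.2353*l^2 - 9.0524*l - 2.9559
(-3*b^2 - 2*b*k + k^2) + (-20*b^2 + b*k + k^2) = -23*b^2 - b*k + 2*k^2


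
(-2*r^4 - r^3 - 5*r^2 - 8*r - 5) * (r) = -2*r^5 - r^4 - 5*r^3 - 8*r^2 - 5*r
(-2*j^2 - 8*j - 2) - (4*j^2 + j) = -6*j^2 - 9*j - 2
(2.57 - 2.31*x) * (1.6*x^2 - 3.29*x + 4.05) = -3.696*x^3 + 11.7119*x^2 - 17.8108*x + 10.4085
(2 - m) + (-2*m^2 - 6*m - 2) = -2*m^2 - 7*m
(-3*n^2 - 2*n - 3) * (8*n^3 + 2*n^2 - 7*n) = -24*n^5 - 22*n^4 - 7*n^3 + 8*n^2 + 21*n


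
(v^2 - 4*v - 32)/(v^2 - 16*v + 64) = (v + 4)/(v - 8)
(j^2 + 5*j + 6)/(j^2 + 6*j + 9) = (j + 2)/(j + 3)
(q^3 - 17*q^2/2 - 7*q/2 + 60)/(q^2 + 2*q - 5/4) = 2*(q^2 - 11*q + 24)/(2*q - 1)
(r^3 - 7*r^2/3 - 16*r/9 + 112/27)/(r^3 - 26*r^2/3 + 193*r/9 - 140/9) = (r + 4/3)/(r - 5)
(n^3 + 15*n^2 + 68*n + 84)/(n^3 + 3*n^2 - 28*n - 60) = (n + 7)/(n - 5)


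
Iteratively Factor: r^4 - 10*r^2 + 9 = (r - 3)*(r^3 + 3*r^2 - r - 3) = (r - 3)*(r - 1)*(r^2 + 4*r + 3) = (r - 3)*(r - 1)*(r + 3)*(r + 1)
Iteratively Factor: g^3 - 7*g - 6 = (g - 3)*(g^2 + 3*g + 2) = (g - 3)*(g + 1)*(g + 2)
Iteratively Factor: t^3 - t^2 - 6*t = (t)*(t^2 - t - 6) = t*(t + 2)*(t - 3)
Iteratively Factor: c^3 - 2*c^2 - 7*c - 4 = (c - 4)*(c^2 + 2*c + 1) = (c - 4)*(c + 1)*(c + 1)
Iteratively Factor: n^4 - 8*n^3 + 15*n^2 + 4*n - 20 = (n - 5)*(n^3 - 3*n^2 + 4) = (n - 5)*(n + 1)*(n^2 - 4*n + 4) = (n - 5)*(n - 2)*(n + 1)*(n - 2)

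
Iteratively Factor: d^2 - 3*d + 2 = (d - 1)*(d - 2)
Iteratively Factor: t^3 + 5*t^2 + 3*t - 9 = (t + 3)*(t^2 + 2*t - 3) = (t + 3)^2*(t - 1)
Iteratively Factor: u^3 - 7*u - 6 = (u + 1)*(u^2 - u - 6) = (u + 1)*(u + 2)*(u - 3)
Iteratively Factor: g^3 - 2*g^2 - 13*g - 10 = (g + 1)*(g^2 - 3*g - 10) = (g + 1)*(g + 2)*(g - 5)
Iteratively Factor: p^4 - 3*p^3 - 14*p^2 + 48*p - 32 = (p - 4)*(p^3 + p^2 - 10*p + 8) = (p - 4)*(p - 2)*(p^2 + 3*p - 4) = (p - 4)*(p - 2)*(p - 1)*(p + 4)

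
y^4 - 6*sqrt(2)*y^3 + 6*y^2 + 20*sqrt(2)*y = y*(y - 5*sqrt(2))*(y - 2*sqrt(2))*(y + sqrt(2))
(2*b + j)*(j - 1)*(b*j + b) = 2*b^2*j^2 - 2*b^2 + b*j^3 - b*j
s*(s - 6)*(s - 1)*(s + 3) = s^4 - 4*s^3 - 15*s^2 + 18*s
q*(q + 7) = q^2 + 7*q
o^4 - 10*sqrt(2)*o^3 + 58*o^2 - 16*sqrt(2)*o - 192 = (o - 4*sqrt(2))^2*(o - 3*sqrt(2))*(o + sqrt(2))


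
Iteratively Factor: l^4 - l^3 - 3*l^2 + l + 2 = (l + 1)*(l^3 - 2*l^2 - l + 2) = (l - 1)*(l + 1)*(l^2 - l - 2) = (l - 2)*(l - 1)*(l + 1)*(l + 1)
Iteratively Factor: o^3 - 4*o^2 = (o)*(o^2 - 4*o) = o*(o - 4)*(o)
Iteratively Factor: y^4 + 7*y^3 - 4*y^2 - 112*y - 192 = (y + 4)*(y^3 + 3*y^2 - 16*y - 48) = (y + 4)^2*(y^2 - y - 12) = (y + 3)*(y + 4)^2*(y - 4)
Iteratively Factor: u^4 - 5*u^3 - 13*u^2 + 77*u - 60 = (u + 4)*(u^3 - 9*u^2 + 23*u - 15) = (u - 3)*(u + 4)*(u^2 - 6*u + 5) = (u - 5)*(u - 3)*(u + 4)*(u - 1)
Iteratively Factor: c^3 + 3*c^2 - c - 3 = (c + 3)*(c^2 - 1) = (c - 1)*(c + 3)*(c + 1)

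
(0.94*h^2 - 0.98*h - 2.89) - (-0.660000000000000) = 0.94*h^2 - 0.98*h - 2.23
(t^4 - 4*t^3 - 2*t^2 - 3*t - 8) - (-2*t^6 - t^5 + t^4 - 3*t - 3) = 2*t^6 + t^5 - 4*t^3 - 2*t^2 - 5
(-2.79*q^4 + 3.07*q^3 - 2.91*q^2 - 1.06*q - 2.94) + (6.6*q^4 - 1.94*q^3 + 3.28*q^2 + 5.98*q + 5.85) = 3.81*q^4 + 1.13*q^3 + 0.37*q^2 + 4.92*q + 2.91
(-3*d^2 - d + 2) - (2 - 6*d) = -3*d^2 + 5*d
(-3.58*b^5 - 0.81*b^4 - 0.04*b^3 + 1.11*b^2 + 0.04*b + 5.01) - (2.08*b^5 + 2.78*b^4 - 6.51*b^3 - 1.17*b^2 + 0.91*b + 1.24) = -5.66*b^5 - 3.59*b^4 + 6.47*b^3 + 2.28*b^2 - 0.87*b + 3.77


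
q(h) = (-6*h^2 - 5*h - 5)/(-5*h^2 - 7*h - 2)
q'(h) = (-12*h - 5)/(-5*h^2 - 7*h - 2) + (10*h + 7)*(-6*h^2 - 5*h - 5)/(-5*h^2 - 7*h - 2)^2 = (17*h^2 - 26*h - 25)/(25*h^4 + 70*h^3 + 69*h^2 + 28*h + 4)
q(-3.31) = 1.61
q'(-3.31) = 0.22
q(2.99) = 1.09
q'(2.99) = 0.01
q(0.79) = 1.19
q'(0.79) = -0.31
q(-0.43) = -46.31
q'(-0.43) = -1460.51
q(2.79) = 1.09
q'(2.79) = 0.01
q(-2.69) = 1.81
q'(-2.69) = 0.45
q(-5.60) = 1.38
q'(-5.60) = 0.05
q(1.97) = 1.08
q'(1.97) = -0.01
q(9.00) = 1.14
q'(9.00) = 0.01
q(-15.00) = 1.25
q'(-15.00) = 0.00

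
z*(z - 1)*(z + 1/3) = z^3 - 2*z^2/3 - z/3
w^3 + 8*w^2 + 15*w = w*(w + 3)*(w + 5)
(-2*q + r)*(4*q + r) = -8*q^2 + 2*q*r + r^2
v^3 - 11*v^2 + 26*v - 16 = (v - 8)*(v - 2)*(v - 1)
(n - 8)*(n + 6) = n^2 - 2*n - 48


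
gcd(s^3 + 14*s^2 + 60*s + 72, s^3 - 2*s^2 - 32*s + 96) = s + 6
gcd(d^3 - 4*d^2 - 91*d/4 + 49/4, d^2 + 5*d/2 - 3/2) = d - 1/2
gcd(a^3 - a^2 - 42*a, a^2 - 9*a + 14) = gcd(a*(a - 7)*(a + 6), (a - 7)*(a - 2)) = a - 7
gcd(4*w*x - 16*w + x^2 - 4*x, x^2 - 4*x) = x - 4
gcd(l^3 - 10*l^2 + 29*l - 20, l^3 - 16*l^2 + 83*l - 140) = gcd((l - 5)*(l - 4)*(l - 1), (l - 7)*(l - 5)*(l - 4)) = l^2 - 9*l + 20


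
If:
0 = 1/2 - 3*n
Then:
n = 1/6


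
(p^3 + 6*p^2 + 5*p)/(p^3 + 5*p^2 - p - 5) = p/(p - 1)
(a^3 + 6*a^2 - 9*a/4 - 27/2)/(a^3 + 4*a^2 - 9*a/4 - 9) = (a + 6)/(a + 4)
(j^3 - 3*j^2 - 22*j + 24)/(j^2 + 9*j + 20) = (j^2 - 7*j + 6)/(j + 5)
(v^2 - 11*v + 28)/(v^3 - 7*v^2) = (v - 4)/v^2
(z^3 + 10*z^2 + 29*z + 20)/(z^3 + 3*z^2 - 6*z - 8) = (z + 5)/(z - 2)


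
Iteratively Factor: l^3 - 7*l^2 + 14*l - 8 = (l - 4)*(l^2 - 3*l + 2) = (l - 4)*(l - 1)*(l - 2)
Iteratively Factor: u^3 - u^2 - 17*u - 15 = (u + 3)*(u^2 - 4*u - 5) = (u + 1)*(u + 3)*(u - 5)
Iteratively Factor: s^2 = (s)*(s)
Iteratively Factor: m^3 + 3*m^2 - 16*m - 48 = (m + 3)*(m^2 - 16) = (m - 4)*(m + 3)*(m + 4)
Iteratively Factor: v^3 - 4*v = (v + 2)*(v^2 - 2*v) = (v - 2)*(v + 2)*(v)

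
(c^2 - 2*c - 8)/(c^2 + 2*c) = (c - 4)/c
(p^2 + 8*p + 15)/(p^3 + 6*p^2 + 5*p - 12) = (p + 5)/(p^2 + 3*p - 4)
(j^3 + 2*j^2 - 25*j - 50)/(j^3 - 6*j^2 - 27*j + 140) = (j^2 - 3*j - 10)/(j^2 - 11*j + 28)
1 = 1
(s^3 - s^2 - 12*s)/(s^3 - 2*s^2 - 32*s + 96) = s*(s + 3)/(s^2 + 2*s - 24)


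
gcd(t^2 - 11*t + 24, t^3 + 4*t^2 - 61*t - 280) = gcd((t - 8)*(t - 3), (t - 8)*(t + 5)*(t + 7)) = t - 8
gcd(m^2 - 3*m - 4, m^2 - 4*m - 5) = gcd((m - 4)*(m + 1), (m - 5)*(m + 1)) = m + 1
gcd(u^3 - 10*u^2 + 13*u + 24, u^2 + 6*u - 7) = 1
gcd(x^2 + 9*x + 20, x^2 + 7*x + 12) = x + 4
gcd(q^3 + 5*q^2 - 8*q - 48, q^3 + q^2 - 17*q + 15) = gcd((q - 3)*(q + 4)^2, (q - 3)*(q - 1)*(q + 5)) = q - 3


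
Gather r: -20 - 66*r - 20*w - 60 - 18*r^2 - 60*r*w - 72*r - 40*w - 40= -18*r^2 + r*(-60*w - 138) - 60*w - 120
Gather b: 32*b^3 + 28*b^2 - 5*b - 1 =32*b^3 + 28*b^2 - 5*b - 1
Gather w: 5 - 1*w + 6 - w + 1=12 - 2*w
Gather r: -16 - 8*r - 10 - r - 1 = -9*r - 27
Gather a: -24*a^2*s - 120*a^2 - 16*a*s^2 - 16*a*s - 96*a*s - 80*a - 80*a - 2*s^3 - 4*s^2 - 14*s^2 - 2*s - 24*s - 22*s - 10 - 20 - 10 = a^2*(-24*s - 120) + a*(-16*s^2 - 112*s - 160) - 2*s^3 - 18*s^2 - 48*s - 40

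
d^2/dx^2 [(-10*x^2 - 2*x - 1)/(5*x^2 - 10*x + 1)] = 10*(-110*x^3 + 15*x^2 + 36*x - 25)/(125*x^6 - 750*x^5 + 1575*x^4 - 1300*x^3 + 315*x^2 - 30*x + 1)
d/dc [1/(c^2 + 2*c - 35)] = 2*(-c - 1)/(c^2 + 2*c - 35)^2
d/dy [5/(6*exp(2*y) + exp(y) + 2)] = (-60*exp(y) - 5)*exp(y)/(6*exp(2*y) + exp(y) + 2)^2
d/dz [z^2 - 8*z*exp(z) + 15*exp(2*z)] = -8*z*exp(z) + 2*z + 30*exp(2*z) - 8*exp(z)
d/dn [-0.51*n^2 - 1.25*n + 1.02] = -1.02*n - 1.25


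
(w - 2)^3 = w^3 - 6*w^2 + 12*w - 8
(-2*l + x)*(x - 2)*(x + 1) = -2*l*x^2 + 2*l*x + 4*l + x^3 - x^2 - 2*x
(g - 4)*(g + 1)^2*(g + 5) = g^4 + 3*g^3 - 17*g^2 - 39*g - 20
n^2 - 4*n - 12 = (n - 6)*(n + 2)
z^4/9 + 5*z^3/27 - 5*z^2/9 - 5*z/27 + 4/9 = (z/3 + 1/3)*(z/3 + 1)*(z - 4/3)*(z - 1)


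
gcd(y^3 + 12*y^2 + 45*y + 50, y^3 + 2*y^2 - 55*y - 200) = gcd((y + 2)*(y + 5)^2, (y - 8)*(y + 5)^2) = y^2 + 10*y + 25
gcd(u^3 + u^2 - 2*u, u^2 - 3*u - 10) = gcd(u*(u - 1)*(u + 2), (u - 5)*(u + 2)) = u + 2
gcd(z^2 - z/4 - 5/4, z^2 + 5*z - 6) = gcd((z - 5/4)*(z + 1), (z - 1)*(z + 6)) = 1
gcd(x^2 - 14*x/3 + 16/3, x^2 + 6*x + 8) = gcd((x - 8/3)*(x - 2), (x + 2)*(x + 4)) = 1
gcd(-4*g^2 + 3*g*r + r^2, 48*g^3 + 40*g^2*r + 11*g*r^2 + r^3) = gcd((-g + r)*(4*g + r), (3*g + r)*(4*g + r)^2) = 4*g + r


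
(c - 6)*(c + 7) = c^2 + c - 42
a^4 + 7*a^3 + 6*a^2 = a^2*(a + 1)*(a + 6)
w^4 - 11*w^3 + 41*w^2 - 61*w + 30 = (w - 5)*(w - 3)*(w - 2)*(w - 1)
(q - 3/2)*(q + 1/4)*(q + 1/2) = q^3 - 3*q^2/4 - q - 3/16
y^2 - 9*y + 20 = (y - 5)*(y - 4)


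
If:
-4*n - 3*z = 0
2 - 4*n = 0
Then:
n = 1/2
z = -2/3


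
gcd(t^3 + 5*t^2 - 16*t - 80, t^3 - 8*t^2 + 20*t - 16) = t - 4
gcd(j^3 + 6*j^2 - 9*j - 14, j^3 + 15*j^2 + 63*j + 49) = j^2 + 8*j + 7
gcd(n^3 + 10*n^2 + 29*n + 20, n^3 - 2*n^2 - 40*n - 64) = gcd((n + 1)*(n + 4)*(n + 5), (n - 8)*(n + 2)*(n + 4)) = n + 4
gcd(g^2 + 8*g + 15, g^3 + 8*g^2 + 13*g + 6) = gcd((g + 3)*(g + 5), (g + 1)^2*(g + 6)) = 1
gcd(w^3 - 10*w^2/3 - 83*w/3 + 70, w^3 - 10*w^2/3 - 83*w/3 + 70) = w^3 - 10*w^2/3 - 83*w/3 + 70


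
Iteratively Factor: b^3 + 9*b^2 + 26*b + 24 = (b + 4)*(b^2 + 5*b + 6) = (b + 3)*(b + 4)*(b + 2)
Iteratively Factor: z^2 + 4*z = (z)*(z + 4)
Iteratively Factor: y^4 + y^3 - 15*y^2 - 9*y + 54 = (y - 3)*(y^3 + 4*y^2 - 3*y - 18) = (y - 3)*(y + 3)*(y^2 + y - 6) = (y - 3)*(y + 3)^2*(y - 2)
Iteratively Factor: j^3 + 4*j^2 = (j)*(j^2 + 4*j) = j^2*(j + 4)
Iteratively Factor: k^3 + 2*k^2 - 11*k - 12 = (k + 4)*(k^2 - 2*k - 3) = (k + 1)*(k + 4)*(k - 3)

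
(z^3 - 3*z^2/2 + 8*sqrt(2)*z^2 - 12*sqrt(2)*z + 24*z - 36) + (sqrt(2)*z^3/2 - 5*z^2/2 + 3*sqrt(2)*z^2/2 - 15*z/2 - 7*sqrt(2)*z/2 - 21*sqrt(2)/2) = sqrt(2)*z^3/2 + z^3 - 4*z^2 + 19*sqrt(2)*z^2/2 - 31*sqrt(2)*z/2 + 33*z/2 - 36 - 21*sqrt(2)/2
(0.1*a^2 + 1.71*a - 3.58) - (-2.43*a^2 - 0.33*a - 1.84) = 2.53*a^2 + 2.04*a - 1.74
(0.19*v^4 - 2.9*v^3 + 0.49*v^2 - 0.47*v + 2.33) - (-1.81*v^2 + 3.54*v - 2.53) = 0.19*v^4 - 2.9*v^3 + 2.3*v^2 - 4.01*v + 4.86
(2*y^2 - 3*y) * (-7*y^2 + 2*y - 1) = -14*y^4 + 25*y^3 - 8*y^2 + 3*y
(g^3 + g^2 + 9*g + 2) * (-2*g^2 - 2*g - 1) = -2*g^5 - 4*g^4 - 21*g^3 - 23*g^2 - 13*g - 2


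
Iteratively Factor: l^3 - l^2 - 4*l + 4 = (l - 2)*(l^2 + l - 2) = (l - 2)*(l + 2)*(l - 1)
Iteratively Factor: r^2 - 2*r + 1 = (r - 1)*(r - 1)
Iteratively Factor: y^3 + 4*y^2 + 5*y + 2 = (y + 1)*(y^2 + 3*y + 2) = (y + 1)^2*(y + 2)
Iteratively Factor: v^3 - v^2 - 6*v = (v)*(v^2 - v - 6) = v*(v + 2)*(v - 3)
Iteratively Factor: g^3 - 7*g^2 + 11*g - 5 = (g - 5)*(g^2 - 2*g + 1) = (g - 5)*(g - 1)*(g - 1)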